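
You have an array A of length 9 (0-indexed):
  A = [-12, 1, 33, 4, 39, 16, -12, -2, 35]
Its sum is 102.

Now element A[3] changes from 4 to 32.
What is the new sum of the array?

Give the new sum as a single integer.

Answer: 130

Derivation:
Old value at index 3: 4
New value at index 3: 32
Delta = 32 - 4 = 28
New sum = old_sum + delta = 102 + (28) = 130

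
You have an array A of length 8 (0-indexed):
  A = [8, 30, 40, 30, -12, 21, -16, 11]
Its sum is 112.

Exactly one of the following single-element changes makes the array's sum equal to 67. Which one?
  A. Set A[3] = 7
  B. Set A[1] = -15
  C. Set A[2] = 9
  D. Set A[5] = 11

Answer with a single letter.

Option A: A[3] 30->7, delta=-23, new_sum=112+(-23)=89
Option B: A[1] 30->-15, delta=-45, new_sum=112+(-45)=67 <-- matches target
Option C: A[2] 40->9, delta=-31, new_sum=112+(-31)=81
Option D: A[5] 21->11, delta=-10, new_sum=112+(-10)=102

Answer: B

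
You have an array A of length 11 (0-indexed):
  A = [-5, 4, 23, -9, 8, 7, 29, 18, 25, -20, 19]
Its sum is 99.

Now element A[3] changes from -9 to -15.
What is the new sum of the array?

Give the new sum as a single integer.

Answer: 93

Derivation:
Old value at index 3: -9
New value at index 3: -15
Delta = -15 - -9 = -6
New sum = old_sum + delta = 99 + (-6) = 93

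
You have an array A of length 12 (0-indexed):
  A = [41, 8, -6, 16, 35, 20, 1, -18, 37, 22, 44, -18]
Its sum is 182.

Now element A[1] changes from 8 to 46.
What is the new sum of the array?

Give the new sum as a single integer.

Answer: 220

Derivation:
Old value at index 1: 8
New value at index 1: 46
Delta = 46 - 8 = 38
New sum = old_sum + delta = 182 + (38) = 220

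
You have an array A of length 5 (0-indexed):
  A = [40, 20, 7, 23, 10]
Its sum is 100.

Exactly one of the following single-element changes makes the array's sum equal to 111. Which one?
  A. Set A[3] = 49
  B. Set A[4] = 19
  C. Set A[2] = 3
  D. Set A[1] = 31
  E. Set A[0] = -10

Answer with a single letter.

Option A: A[3] 23->49, delta=26, new_sum=100+(26)=126
Option B: A[4] 10->19, delta=9, new_sum=100+(9)=109
Option C: A[2] 7->3, delta=-4, new_sum=100+(-4)=96
Option D: A[1] 20->31, delta=11, new_sum=100+(11)=111 <-- matches target
Option E: A[0] 40->-10, delta=-50, new_sum=100+(-50)=50

Answer: D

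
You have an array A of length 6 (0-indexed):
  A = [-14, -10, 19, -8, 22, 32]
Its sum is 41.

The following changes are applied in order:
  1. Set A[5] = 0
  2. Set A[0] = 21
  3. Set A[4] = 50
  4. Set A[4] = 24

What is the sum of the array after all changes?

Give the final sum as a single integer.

Initial sum: 41
Change 1: A[5] 32 -> 0, delta = -32, sum = 9
Change 2: A[0] -14 -> 21, delta = 35, sum = 44
Change 3: A[4] 22 -> 50, delta = 28, sum = 72
Change 4: A[4] 50 -> 24, delta = -26, sum = 46

Answer: 46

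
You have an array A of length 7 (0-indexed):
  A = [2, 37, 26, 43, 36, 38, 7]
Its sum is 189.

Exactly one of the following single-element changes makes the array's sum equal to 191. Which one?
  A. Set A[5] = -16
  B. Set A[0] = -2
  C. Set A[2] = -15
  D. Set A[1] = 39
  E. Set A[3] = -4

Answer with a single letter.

Option A: A[5] 38->-16, delta=-54, new_sum=189+(-54)=135
Option B: A[0] 2->-2, delta=-4, new_sum=189+(-4)=185
Option C: A[2] 26->-15, delta=-41, new_sum=189+(-41)=148
Option D: A[1] 37->39, delta=2, new_sum=189+(2)=191 <-- matches target
Option E: A[3] 43->-4, delta=-47, new_sum=189+(-47)=142

Answer: D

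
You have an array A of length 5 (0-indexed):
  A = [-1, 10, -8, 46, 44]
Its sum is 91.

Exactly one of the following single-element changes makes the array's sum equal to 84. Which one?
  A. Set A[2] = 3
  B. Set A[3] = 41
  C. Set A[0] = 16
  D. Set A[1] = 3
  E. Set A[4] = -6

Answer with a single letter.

Option A: A[2] -8->3, delta=11, new_sum=91+(11)=102
Option B: A[3] 46->41, delta=-5, new_sum=91+(-5)=86
Option C: A[0] -1->16, delta=17, new_sum=91+(17)=108
Option D: A[1] 10->3, delta=-7, new_sum=91+(-7)=84 <-- matches target
Option E: A[4] 44->-6, delta=-50, new_sum=91+(-50)=41

Answer: D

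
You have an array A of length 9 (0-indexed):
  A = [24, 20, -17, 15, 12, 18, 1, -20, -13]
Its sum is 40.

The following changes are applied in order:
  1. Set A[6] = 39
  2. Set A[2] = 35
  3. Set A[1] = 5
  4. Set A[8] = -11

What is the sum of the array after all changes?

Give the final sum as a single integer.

Initial sum: 40
Change 1: A[6] 1 -> 39, delta = 38, sum = 78
Change 2: A[2] -17 -> 35, delta = 52, sum = 130
Change 3: A[1] 20 -> 5, delta = -15, sum = 115
Change 4: A[8] -13 -> -11, delta = 2, sum = 117

Answer: 117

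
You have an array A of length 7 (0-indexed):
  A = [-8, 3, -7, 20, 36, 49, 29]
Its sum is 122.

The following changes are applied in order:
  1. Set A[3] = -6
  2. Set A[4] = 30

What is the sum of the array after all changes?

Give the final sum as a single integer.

Answer: 90

Derivation:
Initial sum: 122
Change 1: A[3] 20 -> -6, delta = -26, sum = 96
Change 2: A[4] 36 -> 30, delta = -6, sum = 90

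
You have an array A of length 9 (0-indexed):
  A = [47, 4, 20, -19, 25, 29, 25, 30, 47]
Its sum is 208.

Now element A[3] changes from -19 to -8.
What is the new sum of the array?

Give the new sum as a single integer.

Old value at index 3: -19
New value at index 3: -8
Delta = -8 - -19 = 11
New sum = old_sum + delta = 208 + (11) = 219

Answer: 219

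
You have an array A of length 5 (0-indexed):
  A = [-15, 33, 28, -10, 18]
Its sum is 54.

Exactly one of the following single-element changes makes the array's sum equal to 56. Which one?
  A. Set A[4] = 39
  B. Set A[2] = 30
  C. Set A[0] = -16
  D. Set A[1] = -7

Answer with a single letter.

Answer: B

Derivation:
Option A: A[4] 18->39, delta=21, new_sum=54+(21)=75
Option B: A[2] 28->30, delta=2, new_sum=54+(2)=56 <-- matches target
Option C: A[0] -15->-16, delta=-1, new_sum=54+(-1)=53
Option D: A[1] 33->-7, delta=-40, new_sum=54+(-40)=14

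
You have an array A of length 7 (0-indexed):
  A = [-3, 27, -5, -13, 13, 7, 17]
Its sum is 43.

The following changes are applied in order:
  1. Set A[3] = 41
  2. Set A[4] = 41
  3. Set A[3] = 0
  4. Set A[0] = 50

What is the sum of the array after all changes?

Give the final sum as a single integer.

Answer: 137

Derivation:
Initial sum: 43
Change 1: A[3] -13 -> 41, delta = 54, sum = 97
Change 2: A[4] 13 -> 41, delta = 28, sum = 125
Change 3: A[3] 41 -> 0, delta = -41, sum = 84
Change 4: A[0] -3 -> 50, delta = 53, sum = 137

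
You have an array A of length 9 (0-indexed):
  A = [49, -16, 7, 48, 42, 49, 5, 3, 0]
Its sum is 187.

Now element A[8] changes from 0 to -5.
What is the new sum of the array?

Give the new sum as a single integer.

Old value at index 8: 0
New value at index 8: -5
Delta = -5 - 0 = -5
New sum = old_sum + delta = 187 + (-5) = 182

Answer: 182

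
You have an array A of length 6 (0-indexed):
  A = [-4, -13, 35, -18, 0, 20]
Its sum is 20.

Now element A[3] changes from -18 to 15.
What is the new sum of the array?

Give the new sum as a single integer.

Old value at index 3: -18
New value at index 3: 15
Delta = 15 - -18 = 33
New sum = old_sum + delta = 20 + (33) = 53

Answer: 53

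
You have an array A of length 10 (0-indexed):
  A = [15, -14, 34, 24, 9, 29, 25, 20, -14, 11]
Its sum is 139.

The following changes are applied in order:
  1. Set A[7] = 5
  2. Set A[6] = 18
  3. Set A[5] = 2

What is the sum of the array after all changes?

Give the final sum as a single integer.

Answer: 90

Derivation:
Initial sum: 139
Change 1: A[7] 20 -> 5, delta = -15, sum = 124
Change 2: A[6] 25 -> 18, delta = -7, sum = 117
Change 3: A[5] 29 -> 2, delta = -27, sum = 90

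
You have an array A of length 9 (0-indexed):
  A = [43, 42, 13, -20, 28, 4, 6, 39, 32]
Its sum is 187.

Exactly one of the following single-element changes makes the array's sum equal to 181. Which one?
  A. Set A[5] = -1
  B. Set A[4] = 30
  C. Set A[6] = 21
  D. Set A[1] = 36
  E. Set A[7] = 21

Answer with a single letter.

Answer: D

Derivation:
Option A: A[5] 4->-1, delta=-5, new_sum=187+(-5)=182
Option B: A[4] 28->30, delta=2, new_sum=187+(2)=189
Option C: A[6] 6->21, delta=15, new_sum=187+(15)=202
Option D: A[1] 42->36, delta=-6, new_sum=187+(-6)=181 <-- matches target
Option E: A[7] 39->21, delta=-18, new_sum=187+(-18)=169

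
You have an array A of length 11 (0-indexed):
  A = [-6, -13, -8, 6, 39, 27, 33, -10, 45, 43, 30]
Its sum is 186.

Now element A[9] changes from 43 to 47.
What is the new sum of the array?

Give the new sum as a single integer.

Old value at index 9: 43
New value at index 9: 47
Delta = 47 - 43 = 4
New sum = old_sum + delta = 186 + (4) = 190

Answer: 190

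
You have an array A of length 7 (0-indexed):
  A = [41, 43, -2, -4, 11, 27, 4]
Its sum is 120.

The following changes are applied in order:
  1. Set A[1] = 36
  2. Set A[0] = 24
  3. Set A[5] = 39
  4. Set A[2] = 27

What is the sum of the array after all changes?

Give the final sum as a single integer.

Answer: 137

Derivation:
Initial sum: 120
Change 1: A[1] 43 -> 36, delta = -7, sum = 113
Change 2: A[0] 41 -> 24, delta = -17, sum = 96
Change 3: A[5] 27 -> 39, delta = 12, sum = 108
Change 4: A[2] -2 -> 27, delta = 29, sum = 137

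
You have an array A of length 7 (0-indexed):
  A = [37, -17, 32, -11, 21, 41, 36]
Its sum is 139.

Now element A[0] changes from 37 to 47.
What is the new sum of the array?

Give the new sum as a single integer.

Answer: 149

Derivation:
Old value at index 0: 37
New value at index 0: 47
Delta = 47 - 37 = 10
New sum = old_sum + delta = 139 + (10) = 149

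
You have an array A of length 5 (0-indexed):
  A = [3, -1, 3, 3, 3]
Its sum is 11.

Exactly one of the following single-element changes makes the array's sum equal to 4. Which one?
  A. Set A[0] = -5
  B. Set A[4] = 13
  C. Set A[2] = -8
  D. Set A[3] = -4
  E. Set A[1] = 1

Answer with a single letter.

Answer: D

Derivation:
Option A: A[0] 3->-5, delta=-8, new_sum=11+(-8)=3
Option B: A[4] 3->13, delta=10, new_sum=11+(10)=21
Option C: A[2] 3->-8, delta=-11, new_sum=11+(-11)=0
Option D: A[3] 3->-4, delta=-7, new_sum=11+(-7)=4 <-- matches target
Option E: A[1] -1->1, delta=2, new_sum=11+(2)=13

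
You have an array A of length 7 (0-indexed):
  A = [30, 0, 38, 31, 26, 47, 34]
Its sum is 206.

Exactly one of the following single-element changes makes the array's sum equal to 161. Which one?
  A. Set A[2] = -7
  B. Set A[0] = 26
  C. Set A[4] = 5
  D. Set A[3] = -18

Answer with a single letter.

Answer: A

Derivation:
Option A: A[2] 38->-7, delta=-45, new_sum=206+(-45)=161 <-- matches target
Option B: A[0] 30->26, delta=-4, new_sum=206+(-4)=202
Option C: A[4] 26->5, delta=-21, new_sum=206+(-21)=185
Option D: A[3] 31->-18, delta=-49, new_sum=206+(-49)=157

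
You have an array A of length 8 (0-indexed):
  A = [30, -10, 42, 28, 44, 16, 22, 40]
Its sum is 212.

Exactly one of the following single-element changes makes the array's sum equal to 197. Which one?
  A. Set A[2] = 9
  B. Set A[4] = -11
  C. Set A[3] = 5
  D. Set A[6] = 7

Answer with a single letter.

Answer: D

Derivation:
Option A: A[2] 42->9, delta=-33, new_sum=212+(-33)=179
Option B: A[4] 44->-11, delta=-55, new_sum=212+(-55)=157
Option C: A[3] 28->5, delta=-23, new_sum=212+(-23)=189
Option D: A[6] 22->7, delta=-15, new_sum=212+(-15)=197 <-- matches target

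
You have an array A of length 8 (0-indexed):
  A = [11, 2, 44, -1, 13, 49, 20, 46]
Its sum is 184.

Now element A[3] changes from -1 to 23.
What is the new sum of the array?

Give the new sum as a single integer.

Answer: 208

Derivation:
Old value at index 3: -1
New value at index 3: 23
Delta = 23 - -1 = 24
New sum = old_sum + delta = 184 + (24) = 208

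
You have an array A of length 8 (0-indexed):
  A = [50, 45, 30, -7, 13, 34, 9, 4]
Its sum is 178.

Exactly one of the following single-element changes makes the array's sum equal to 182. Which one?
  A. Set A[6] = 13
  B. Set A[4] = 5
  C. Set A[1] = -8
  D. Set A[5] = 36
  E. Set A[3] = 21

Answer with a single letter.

Option A: A[6] 9->13, delta=4, new_sum=178+(4)=182 <-- matches target
Option B: A[4] 13->5, delta=-8, new_sum=178+(-8)=170
Option C: A[1] 45->-8, delta=-53, new_sum=178+(-53)=125
Option D: A[5] 34->36, delta=2, new_sum=178+(2)=180
Option E: A[3] -7->21, delta=28, new_sum=178+(28)=206

Answer: A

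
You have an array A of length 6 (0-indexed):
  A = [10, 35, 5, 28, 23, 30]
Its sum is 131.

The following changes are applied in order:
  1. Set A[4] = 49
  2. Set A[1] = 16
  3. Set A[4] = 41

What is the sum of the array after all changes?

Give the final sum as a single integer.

Answer: 130

Derivation:
Initial sum: 131
Change 1: A[4] 23 -> 49, delta = 26, sum = 157
Change 2: A[1] 35 -> 16, delta = -19, sum = 138
Change 3: A[4] 49 -> 41, delta = -8, sum = 130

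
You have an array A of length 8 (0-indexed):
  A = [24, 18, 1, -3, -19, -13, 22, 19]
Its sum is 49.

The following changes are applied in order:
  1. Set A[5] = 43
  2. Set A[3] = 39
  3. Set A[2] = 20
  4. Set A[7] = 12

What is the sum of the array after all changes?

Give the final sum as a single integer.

Initial sum: 49
Change 1: A[5] -13 -> 43, delta = 56, sum = 105
Change 2: A[3] -3 -> 39, delta = 42, sum = 147
Change 3: A[2] 1 -> 20, delta = 19, sum = 166
Change 4: A[7] 19 -> 12, delta = -7, sum = 159

Answer: 159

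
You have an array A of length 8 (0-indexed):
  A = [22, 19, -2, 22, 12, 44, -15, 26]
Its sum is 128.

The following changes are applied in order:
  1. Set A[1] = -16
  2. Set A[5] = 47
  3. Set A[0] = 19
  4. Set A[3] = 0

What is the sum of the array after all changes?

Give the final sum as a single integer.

Answer: 71

Derivation:
Initial sum: 128
Change 1: A[1] 19 -> -16, delta = -35, sum = 93
Change 2: A[5] 44 -> 47, delta = 3, sum = 96
Change 3: A[0] 22 -> 19, delta = -3, sum = 93
Change 4: A[3] 22 -> 0, delta = -22, sum = 71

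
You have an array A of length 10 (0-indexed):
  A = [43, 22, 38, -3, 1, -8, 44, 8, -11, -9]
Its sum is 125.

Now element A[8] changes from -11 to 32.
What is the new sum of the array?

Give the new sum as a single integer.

Old value at index 8: -11
New value at index 8: 32
Delta = 32 - -11 = 43
New sum = old_sum + delta = 125 + (43) = 168

Answer: 168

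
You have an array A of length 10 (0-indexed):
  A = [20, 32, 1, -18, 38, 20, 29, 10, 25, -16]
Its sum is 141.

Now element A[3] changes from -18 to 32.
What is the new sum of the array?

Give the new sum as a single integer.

Old value at index 3: -18
New value at index 3: 32
Delta = 32 - -18 = 50
New sum = old_sum + delta = 141 + (50) = 191

Answer: 191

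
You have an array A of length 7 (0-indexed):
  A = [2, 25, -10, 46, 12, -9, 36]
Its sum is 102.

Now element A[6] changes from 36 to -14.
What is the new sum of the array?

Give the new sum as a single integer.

Answer: 52

Derivation:
Old value at index 6: 36
New value at index 6: -14
Delta = -14 - 36 = -50
New sum = old_sum + delta = 102 + (-50) = 52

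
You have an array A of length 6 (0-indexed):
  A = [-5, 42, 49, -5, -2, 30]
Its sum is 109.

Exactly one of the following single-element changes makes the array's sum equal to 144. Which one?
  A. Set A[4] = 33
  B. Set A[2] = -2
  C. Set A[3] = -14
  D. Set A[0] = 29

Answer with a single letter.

Answer: A

Derivation:
Option A: A[4] -2->33, delta=35, new_sum=109+(35)=144 <-- matches target
Option B: A[2] 49->-2, delta=-51, new_sum=109+(-51)=58
Option C: A[3] -5->-14, delta=-9, new_sum=109+(-9)=100
Option D: A[0] -5->29, delta=34, new_sum=109+(34)=143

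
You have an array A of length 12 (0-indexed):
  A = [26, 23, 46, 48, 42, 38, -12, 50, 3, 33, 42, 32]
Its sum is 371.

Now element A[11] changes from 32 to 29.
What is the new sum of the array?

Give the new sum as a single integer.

Answer: 368

Derivation:
Old value at index 11: 32
New value at index 11: 29
Delta = 29 - 32 = -3
New sum = old_sum + delta = 371 + (-3) = 368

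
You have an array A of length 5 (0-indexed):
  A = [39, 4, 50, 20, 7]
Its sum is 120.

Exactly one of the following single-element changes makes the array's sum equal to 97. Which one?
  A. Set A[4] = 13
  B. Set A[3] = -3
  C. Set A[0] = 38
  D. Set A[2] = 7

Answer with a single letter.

Option A: A[4] 7->13, delta=6, new_sum=120+(6)=126
Option B: A[3] 20->-3, delta=-23, new_sum=120+(-23)=97 <-- matches target
Option C: A[0] 39->38, delta=-1, new_sum=120+(-1)=119
Option D: A[2] 50->7, delta=-43, new_sum=120+(-43)=77

Answer: B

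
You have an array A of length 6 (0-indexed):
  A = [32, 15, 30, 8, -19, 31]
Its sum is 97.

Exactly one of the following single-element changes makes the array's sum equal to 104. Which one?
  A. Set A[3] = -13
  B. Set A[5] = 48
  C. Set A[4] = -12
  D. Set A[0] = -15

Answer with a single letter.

Option A: A[3] 8->-13, delta=-21, new_sum=97+(-21)=76
Option B: A[5] 31->48, delta=17, new_sum=97+(17)=114
Option C: A[4] -19->-12, delta=7, new_sum=97+(7)=104 <-- matches target
Option D: A[0] 32->-15, delta=-47, new_sum=97+(-47)=50

Answer: C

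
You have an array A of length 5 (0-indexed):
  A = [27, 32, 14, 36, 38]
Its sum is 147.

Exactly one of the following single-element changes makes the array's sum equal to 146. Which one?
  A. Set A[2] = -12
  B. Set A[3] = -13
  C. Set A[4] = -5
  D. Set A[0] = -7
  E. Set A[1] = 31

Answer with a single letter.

Answer: E

Derivation:
Option A: A[2] 14->-12, delta=-26, new_sum=147+(-26)=121
Option B: A[3] 36->-13, delta=-49, new_sum=147+(-49)=98
Option C: A[4] 38->-5, delta=-43, new_sum=147+(-43)=104
Option D: A[0] 27->-7, delta=-34, new_sum=147+(-34)=113
Option E: A[1] 32->31, delta=-1, new_sum=147+(-1)=146 <-- matches target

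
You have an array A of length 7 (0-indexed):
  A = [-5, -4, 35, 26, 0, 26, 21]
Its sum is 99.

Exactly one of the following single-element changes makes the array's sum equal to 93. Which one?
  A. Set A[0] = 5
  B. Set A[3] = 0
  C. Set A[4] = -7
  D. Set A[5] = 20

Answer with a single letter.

Option A: A[0] -5->5, delta=10, new_sum=99+(10)=109
Option B: A[3] 26->0, delta=-26, new_sum=99+(-26)=73
Option C: A[4] 0->-7, delta=-7, new_sum=99+(-7)=92
Option D: A[5] 26->20, delta=-6, new_sum=99+(-6)=93 <-- matches target

Answer: D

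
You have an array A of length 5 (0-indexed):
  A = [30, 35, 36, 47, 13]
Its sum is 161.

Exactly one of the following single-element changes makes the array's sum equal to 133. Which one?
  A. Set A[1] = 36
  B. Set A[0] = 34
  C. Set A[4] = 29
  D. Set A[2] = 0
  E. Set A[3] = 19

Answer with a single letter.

Answer: E

Derivation:
Option A: A[1] 35->36, delta=1, new_sum=161+(1)=162
Option B: A[0] 30->34, delta=4, new_sum=161+(4)=165
Option C: A[4] 13->29, delta=16, new_sum=161+(16)=177
Option D: A[2] 36->0, delta=-36, new_sum=161+(-36)=125
Option E: A[3] 47->19, delta=-28, new_sum=161+(-28)=133 <-- matches target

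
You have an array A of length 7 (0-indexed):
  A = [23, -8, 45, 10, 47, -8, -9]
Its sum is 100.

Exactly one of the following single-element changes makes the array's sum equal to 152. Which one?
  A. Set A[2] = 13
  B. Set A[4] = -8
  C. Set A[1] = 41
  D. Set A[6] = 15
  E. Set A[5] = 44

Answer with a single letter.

Option A: A[2] 45->13, delta=-32, new_sum=100+(-32)=68
Option B: A[4] 47->-8, delta=-55, new_sum=100+(-55)=45
Option C: A[1] -8->41, delta=49, new_sum=100+(49)=149
Option D: A[6] -9->15, delta=24, new_sum=100+(24)=124
Option E: A[5] -8->44, delta=52, new_sum=100+(52)=152 <-- matches target

Answer: E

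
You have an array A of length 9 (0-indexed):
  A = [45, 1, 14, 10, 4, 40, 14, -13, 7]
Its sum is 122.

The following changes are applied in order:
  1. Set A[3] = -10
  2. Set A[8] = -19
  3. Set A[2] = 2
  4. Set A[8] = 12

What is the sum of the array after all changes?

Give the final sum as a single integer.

Initial sum: 122
Change 1: A[3] 10 -> -10, delta = -20, sum = 102
Change 2: A[8] 7 -> -19, delta = -26, sum = 76
Change 3: A[2] 14 -> 2, delta = -12, sum = 64
Change 4: A[8] -19 -> 12, delta = 31, sum = 95

Answer: 95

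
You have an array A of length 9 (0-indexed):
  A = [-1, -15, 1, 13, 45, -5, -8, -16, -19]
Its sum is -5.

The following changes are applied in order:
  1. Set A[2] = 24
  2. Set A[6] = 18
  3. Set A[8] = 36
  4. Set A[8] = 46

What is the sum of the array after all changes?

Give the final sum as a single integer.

Answer: 109

Derivation:
Initial sum: -5
Change 1: A[2] 1 -> 24, delta = 23, sum = 18
Change 2: A[6] -8 -> 18, delta = 26, sum = 44
Change 3: A[8] -19 -> 36, delta = 55, sum = 99
Change 4: A[8] 36 -> 46, delta = 10, sum = 109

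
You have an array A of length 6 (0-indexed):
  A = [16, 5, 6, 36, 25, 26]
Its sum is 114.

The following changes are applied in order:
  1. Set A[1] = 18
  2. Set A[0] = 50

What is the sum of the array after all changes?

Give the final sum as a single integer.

Initial sum: 114
Change 1: A[1] 5 -> 18, delta = 13, sum = 127
Change 2: A[0] 16 -> 50, delta = 34, sum = 161

Answer: 161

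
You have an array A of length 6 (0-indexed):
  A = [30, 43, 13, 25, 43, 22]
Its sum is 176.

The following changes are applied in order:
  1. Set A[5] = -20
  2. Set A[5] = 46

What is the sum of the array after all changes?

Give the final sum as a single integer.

Initial sum: 176
Change 1: A[5] 22 -> -20, delta = -42, sum = 134
Change 2: A[5] -20 -> 46, delta = 66, sum = 200

Answer: 200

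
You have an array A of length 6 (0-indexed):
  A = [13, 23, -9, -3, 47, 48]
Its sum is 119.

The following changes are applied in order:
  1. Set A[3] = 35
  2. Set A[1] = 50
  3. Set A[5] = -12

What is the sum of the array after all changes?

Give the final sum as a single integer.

Initial sum: 119
Change 1: A[3] -3 -> 35, delta = 38, sum = 157
Change 2: A[1] 23 -> 50, delta = 27, sum = 184
Change 3: A[5] 48 -> -12, delta = -60, sum = 124

Answer: 124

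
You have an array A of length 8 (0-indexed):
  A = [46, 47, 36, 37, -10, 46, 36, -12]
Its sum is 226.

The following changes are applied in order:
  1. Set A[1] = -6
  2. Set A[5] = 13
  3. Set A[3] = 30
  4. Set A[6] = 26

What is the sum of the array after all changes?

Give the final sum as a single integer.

Answer: 123

Derivation:
Initial sum: 226
Change 1: A[1] 47 -> -6, delta = -53, sum = 173
Change 2: A[5] 46 -> 13, delta = -33, sum = 140
Change 3: A[3] 37 -> 30, delta = -7, sum = 133
Change 4: A[6] 36 -> 26, delta = -10, sum = 123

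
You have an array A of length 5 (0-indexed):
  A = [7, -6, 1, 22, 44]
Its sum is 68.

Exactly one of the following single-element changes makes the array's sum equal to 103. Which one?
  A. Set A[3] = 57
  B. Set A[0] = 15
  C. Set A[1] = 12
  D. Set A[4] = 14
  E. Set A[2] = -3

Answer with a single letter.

Answer: A

Derivation:
Option A: A[3] 22->57, delta=35, new_sum=68+(35)=103 <-- matches target
Option B: A[0] 7->15, delta=8, new_sum=68+(8)=76
Option C: A[1] -6->12, delta=18, new_sum=68+(18)=86
Option D: A[4] 44->14, delta=-30, new_sum=68+(-30)=38
Option E: A[2] 1->-3, delta=-4, new_sum=68+(-4)=64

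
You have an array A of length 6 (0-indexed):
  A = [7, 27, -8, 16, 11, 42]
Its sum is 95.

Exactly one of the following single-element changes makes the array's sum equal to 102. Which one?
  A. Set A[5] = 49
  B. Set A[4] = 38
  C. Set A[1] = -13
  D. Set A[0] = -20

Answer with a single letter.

Option A: A[5] 42->49, delta=7, new_sum=95+(7)=102 <-- matches target
Option B: A[4] 11->38, delta=27, new_sum=95+(27)=122
Option C: A[1] 27->-13, delta=-40, new_sum=95+(-40)=55
Option D: A[0] 7->-20, delta=-27, new_sum=95+(-27)=68

Answer: A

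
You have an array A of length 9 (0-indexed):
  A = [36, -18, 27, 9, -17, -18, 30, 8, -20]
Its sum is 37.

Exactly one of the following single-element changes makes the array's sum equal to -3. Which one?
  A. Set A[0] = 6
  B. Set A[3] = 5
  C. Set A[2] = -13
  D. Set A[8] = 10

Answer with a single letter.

Option A: A[0] 36->6, delta=-30, new_sum=37+(-30)=7
Option B: A[3] 9->5, delta=-4, new_sum=37+(-4)=33
Option C: A[2] 27->-13, delta=-40, new_sum=37+(-40)=-3 <-- matches target
Option D: A[8] -20->10, delta=30, new_sum=37+(30)=67

Answer: C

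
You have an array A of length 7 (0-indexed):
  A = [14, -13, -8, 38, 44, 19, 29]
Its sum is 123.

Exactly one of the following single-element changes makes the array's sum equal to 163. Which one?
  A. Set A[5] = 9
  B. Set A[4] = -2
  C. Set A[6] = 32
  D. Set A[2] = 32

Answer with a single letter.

Option A: A[5] 19->9, delta=-10, new_sum=123+(-10)=113
Option B: A[4] 44->-2, delta=-46, new_sum=123+(-46)=77
Option C: A[6] 29->32, delta=3, new_sum=123+(3)=126
Option D: A[2] -8->32, delta=40, new_sum=123+(40)=163 <-- matches target

Answer: D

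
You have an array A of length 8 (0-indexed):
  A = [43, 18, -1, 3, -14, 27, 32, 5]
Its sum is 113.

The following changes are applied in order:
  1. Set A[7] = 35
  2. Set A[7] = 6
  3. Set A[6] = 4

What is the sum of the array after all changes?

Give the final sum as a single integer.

Answer: 86

Derivation:
Initial sum: 113
Change 1: A[7] 5 -> 35, delta = 30, sum = 143
Change 2: A[7] 35 -> 6, delta = -29, sum = 114
Change 3: A[6] 32 -> 4, delta = -28, sum = 86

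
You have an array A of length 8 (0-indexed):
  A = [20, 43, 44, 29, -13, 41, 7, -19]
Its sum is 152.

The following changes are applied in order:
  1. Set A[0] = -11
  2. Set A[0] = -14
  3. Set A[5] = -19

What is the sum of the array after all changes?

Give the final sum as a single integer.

Answer: 58

Derivation:
Initial sum: 152
Change 1: A[0] 20 -> -11, delta = -31, sum = 121
Change 2: A[0] -11 -> -14, delta = -3, sum = 118
Change 3: A[5] 41 -> -19, delta = -60, sum = 58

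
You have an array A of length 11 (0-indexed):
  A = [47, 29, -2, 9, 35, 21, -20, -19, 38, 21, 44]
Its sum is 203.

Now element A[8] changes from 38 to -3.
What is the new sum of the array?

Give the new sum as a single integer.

Old value at index 8: 38
New value at index 8: -3
Delta = -3 - 38 = -41
New sum = old_sum + delta = 203 + (-41) = 162

Answer: 162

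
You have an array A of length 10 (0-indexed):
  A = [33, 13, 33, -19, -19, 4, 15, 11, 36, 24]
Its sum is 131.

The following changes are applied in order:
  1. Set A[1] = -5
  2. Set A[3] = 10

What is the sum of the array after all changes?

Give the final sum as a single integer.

Answer: 142

Derivation:
Initial sum: 131
Change 1: A[1] 13 -> -5, delta = -18, sum = 113
Change 2: A[3] -19 -> 10, delta = 29, sum = 142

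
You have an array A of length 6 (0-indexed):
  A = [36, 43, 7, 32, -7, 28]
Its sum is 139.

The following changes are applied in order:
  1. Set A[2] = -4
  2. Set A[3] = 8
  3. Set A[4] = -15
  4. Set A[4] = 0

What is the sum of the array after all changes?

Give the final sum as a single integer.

Initial sum: 139
Change 1: A[2] 7 -> -4, delta = -11, sum = 128
Change 2: A[3] 32 -> 8, delta = -24, sum = 104
Change 3: A[4] -7 -> -15, delta = -8, sum = 96
Change 4: A[4] -15 -> 0, delta = 15, sum = 111

Answer: 111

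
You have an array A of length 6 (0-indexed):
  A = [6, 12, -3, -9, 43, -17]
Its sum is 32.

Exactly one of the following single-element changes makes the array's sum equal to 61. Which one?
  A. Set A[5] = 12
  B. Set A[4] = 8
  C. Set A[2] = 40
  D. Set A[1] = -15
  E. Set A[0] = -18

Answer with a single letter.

Option A: A[5] -17->12, delta=29, new_sum=32+(29)=61 <-- matches target
Option B: A[4] 43->8, delta=-35, new_sum=32+(-35)=-3
Option C: A[2] -3->40, delta=43, new_sum=32+(43)=75
Option D: A[1] 12->-15, delta=-27, new_sum=32+(-27)=5
Option E: A[0] 6->-18, delta=-24, new_sum=32+(-24)=8

Answer: A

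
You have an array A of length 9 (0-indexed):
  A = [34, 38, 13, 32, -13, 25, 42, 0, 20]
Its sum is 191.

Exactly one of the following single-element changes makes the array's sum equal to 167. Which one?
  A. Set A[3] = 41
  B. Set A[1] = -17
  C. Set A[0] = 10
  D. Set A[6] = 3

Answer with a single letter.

Option A: A[3] 32->41, delta=9, new_sum=191+(9)=200
Option B: A[1] 38->-17, delta=-55, new_sum=191+(-55)=136
Option C: A[0] 34->10, delta=-24, new_sum=191+(-24)=167 <-- matches target
Option D: A[6] 42->3, delta=-39, new_sum=191+(-39)=152

Answer: C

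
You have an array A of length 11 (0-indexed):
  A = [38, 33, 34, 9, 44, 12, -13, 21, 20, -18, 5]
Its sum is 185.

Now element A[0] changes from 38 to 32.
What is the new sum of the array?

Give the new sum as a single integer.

Old value at index 0: 38
New value at index 0: 32
Delta = 32 - 38 = -6
New sum = old_sum + delta = 185 + (-6) = 179

Answer: 179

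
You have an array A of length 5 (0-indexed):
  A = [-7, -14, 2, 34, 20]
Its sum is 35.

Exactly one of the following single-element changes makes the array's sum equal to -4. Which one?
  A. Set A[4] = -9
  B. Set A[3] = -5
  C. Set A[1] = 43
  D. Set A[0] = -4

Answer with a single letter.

Answer: B

Derivation:
Option A: A[4] 20->-9, delta=-29, new_sum=35+(-29)=6
Option B: A[3] 34->-5, delta=-39, new_sum=35+(-39)=-4 <-- matches target
Option C: A[1] -14->43, delta=57, new_sum=35+(57)=92
Option D: A[0] -7->-4, delta=3, new_sum=35+(3)=38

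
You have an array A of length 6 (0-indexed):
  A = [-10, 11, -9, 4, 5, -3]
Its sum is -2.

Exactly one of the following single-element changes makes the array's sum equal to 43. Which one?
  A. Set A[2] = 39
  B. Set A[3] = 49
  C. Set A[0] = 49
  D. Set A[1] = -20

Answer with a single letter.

Answer: B

Derivation:
Option A: A[2] -9->39, delta=48, new_sum=-2+(48)=46
Option B: A[3] 4->49, delta=45, new_sum=-2+(45)=43 <-- matches target
Option C: A[0] -10->49, delta=59, new_sum=-2+(59)=57
Option D: A[1] 11->-20, delta=-31, new_sum=-2+(-31)=-33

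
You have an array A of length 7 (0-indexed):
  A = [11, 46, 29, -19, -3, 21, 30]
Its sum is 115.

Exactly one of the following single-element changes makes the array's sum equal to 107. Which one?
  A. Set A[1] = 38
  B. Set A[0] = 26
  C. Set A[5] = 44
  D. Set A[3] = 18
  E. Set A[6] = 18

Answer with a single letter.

Option A: A[1] 46->38, delta=-8, new_sum=115+(-8)=107 <-- matches target
Option B: A[0] 11->26, delta=15, new_sum=115+(15)=130
Option C: A[5] 21->44, delta=23, new_sum=115+(23)=138
Option D: A[3] -19->18, delta=37, new_sum=115+(37)=152
Option E: A[6] 30->18, delta=-12, new_sum=115+(-12)=103

Answer: A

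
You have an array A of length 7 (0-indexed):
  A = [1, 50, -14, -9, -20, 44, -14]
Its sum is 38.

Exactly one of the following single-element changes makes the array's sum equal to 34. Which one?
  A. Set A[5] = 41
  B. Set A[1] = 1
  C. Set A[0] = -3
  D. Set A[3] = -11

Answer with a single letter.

Answer: C

Derivation:
Option A: A[5] 44->41, delta=-3, new_sum=38+(-3)=35
Option B: A[1] 50->1, delta=-49, new_sum=38+(-49)=-11
Option C: A[0] 1->-3, delta=-4, new_sum=38+(-4)=34 <-- matches target
Option D: A[3] -9->-11, delta=-2, new_sum=38+(-2)=36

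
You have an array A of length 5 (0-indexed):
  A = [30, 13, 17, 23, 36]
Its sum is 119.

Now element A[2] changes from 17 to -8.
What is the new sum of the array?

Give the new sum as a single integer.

Answer: 94

Derivation:
Old value at index 2: 17
New value at index 2: -8
Delta = -8 - 17 = -25
New sum = old_sum + delta = 119 + (-25) = 94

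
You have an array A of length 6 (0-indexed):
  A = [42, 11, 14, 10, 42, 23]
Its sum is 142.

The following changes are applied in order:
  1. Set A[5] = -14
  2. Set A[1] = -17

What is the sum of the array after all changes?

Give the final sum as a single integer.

Answer: 77

Derivation:
Initial sum: 142
Change 1: A[5] 23 -> -14, delta = -37, sum = 105
Change 2: A[1] 11 -> -17, delta = -28, sum = 77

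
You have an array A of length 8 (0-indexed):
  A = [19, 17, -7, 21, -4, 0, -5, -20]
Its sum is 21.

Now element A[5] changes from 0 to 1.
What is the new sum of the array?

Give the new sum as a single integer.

Old value at index 5: 0
New value at index 5: 1
Delta = 1 - 0 = 1
New sum = old_sum + delta = 21 + (1) = 22

Answer: 22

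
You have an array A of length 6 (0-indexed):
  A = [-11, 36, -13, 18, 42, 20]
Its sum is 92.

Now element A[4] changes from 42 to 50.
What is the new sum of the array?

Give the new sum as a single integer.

Old value at index 4: 42
New value at index 4: 50
Delta = 50 - 42 = 8
New sum = old_sum + delta = 92 + (8) = 100

Answer: 100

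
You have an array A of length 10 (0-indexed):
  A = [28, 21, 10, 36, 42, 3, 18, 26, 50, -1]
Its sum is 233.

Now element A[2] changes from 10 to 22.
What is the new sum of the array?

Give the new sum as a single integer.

Answer: 245

Derivation:
Old value at index 2: 10
New value at index 2: 22
Delta = 22 - 10 = 12
New sum = old_sum + delta = 233 + (12) = 245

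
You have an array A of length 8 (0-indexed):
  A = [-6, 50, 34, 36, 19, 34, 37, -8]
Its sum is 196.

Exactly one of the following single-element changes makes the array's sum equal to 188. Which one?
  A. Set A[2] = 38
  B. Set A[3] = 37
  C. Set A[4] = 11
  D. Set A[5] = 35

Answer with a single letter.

Answer: C

Derivation:
Option A: A[2] 34->38, delta=4, new_sum=196+(4)=200
Option B: A[3] 36->37, delta=1, new_sum=196+(1)=197
Option C: A[4] 19->11, delta=-8, new_sum=196+(-8)=188 <-- matches target
Option D: A[5] 34->35, delta=1, new_sum=196+(1)=197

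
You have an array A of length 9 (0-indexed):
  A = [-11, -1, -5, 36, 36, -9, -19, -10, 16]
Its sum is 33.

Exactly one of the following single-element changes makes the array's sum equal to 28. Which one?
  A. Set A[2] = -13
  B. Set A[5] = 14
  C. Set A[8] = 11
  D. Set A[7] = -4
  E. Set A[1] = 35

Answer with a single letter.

Option A: A[2] -5->-13, delta=-8, new_sum=33+(-8)=25
Option B: A[5] -9->14, delta=23, new_sum=33+(23)=56
Option C: A[8] 16->11, delta=-5, new_sum=33+(-5)=28 <-- matches target
Option D: A[7] -10->-4, delta=6, new_sum=33+(6)=39
Option E: A[1] -1->35, delta=36, new_sum=33+(36)=69

Answer: C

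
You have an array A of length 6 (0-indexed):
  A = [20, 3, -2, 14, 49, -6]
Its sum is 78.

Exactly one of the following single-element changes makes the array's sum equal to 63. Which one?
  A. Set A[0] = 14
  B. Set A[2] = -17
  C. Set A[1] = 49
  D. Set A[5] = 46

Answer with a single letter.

Option A: A[0] 20->14, delta=-6, new_sum=78+(-6)=72
Option B: A[2] -2->-17, delta=-15, new_sum=78+(-15)=63 <-- matches target
Option C: A[1] 3->49, delta=46, new_sum=78+(46)=124
Option D: A[5] -6->46, delta=52, new_sum=78+(52)=130

Answer: B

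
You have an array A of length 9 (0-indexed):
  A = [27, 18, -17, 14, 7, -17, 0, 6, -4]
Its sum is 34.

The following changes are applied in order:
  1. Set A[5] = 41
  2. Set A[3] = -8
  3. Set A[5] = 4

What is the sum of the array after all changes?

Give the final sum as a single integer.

Answer: 33

Derivation:
Initial sum: 34
Change 1: A[5] -17 -> 41, delta = 58, sum = 92
Change 2: A[3] 14 -> -8, delta = -22, sum = 70
Change 3: A[5] 41 -> 4, delta = -37, sum = 33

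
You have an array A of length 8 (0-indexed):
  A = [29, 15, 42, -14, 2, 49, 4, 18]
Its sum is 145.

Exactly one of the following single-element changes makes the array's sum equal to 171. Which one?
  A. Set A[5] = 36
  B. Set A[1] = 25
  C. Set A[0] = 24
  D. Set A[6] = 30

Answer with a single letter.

Answer: D

Derivation:
Option A: A[5] 49->36, delta=-13, new_sum=145+(-13)=132
Option B: A[1] 15->25, delta=10, new_sum=145+(10)=155
Option C: A[0] 29->24, delta=-5, new_sum=145+(-5)=140
Option D: A[6] 4->30, delta=26, new_sum=145+(26)=171 <-- matches target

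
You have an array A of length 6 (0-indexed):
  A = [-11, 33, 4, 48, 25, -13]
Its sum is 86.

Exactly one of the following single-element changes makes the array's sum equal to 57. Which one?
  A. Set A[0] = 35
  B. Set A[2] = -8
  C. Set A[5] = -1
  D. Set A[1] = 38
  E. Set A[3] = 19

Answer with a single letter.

Option A: A[0] -11->35, delta=46, new_sum=86+(46)=132
Option B: A[2] 4->-8, delta=-12, new_sum=86+(-12)=74
Option C: A[5] -13->-1, delta=12, new_sum=86+(12)=98
Option D: A[1] 33->38, delta=5, new_sum=86+(5)=91
Option E: A[3] 48->19, delta=-29, new_sum=86+(-29)=57 <-- matches target

Answer: E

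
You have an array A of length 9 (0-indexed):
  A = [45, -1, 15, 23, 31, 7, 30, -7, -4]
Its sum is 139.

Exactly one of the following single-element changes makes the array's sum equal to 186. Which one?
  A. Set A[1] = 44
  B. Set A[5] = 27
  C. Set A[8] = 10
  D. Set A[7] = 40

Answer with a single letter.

Answer: D

Derivation:
Option A: A[1] -1->44, delta=45, new_sum=139+(45)=184
Option B: A[5] 7->27, delta=20, new_sum=139+(20)=159
Option C: A[8] -4->10, delta=14, new_sum=139+(14)=153
Option D: A[7] -7->40, delta=47, new_sum=139+(47)=186 <-- matches target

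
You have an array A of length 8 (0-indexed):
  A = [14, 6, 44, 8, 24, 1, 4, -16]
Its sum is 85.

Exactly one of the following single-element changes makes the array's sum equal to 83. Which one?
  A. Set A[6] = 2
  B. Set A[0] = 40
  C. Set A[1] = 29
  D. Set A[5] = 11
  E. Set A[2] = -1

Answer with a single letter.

Option A: A[6] 4->2, delta=-2, new_sum=85+(-2)=83 <-- matches target
Option B: A[0] 14->40, delta=26, new_sum=85+(26)=111
Option C: A[1] 6->29, delta=23, new_sum=85+(23)=108
Option D: A[5] 1->11, delta=10, new_sum=85+(10)=95
Option E: A[2] 44->-1, delta=-45, new_sum=85+(-45)=40

Answer: A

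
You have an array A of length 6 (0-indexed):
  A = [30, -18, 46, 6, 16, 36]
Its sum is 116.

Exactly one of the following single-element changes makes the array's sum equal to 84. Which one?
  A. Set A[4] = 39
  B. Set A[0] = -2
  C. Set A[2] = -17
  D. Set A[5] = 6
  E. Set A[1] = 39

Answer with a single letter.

Answer: B

Derivation:
Option A: A[4] 16->39, delta=23, new_sum=116+(23)=139
Option B: A[0] 30->-2, delta=-32, new_sum=116+(-32)=84 <-- matches target
Option C: A[2] 46->-17, delta=-63, new_sum=116+(-63)=53
Option D: A[5] 36->6, delta=-30, new_sum=116+(-30)=86
Option E: A[1] -18->39, delta=57, new_sum=116+(57)=173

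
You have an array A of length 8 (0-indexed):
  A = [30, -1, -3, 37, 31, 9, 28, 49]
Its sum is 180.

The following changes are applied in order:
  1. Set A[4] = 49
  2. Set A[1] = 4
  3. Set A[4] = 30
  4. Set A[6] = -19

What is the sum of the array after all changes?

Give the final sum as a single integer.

Initial sum: 180
Change 1: A[4] 31 -> 49, delta = 18, sum = 198
Change 2: A[1] -1 -> 4, delta = 5, sum = 203
Change 3: A[4] 49 -> 30, delta = -19, sum = 184
Change 4: A[6] 28 -> -19, delta = -47, sum = 137

Answer: 137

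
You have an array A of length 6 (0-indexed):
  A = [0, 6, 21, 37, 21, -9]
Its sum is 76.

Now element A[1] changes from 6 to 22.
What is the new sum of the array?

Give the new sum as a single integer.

Old value at index 1: 6
New value at index 1: 22
Delta = 22 - 6 = 16
New sum = old_sum + delta = 76 + (16) = 92

Answer: 92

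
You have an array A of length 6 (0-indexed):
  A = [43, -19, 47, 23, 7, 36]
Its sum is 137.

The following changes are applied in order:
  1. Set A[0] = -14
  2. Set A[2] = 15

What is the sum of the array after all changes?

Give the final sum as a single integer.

Answer: 48

Derivation:
Initial sum: 137
Change 1: A[0] 43 -> -14, delta = -57, sum = 80
Change 2: A[2] 47 -> 15, delta = -32, sum = 48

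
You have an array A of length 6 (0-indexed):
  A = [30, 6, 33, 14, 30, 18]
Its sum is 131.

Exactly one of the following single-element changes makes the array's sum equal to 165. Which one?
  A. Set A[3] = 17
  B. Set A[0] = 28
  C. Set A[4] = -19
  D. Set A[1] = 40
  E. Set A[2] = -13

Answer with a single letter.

Answer: D

Derivation:
Option A: A[3] 14->17, delta=3, new_sum=131+(3)=134
Option B: A[0] 30->28, delta=-2, new_sum=131+(-2)=129
Option C: A[4] 30->-19, delta=-49, new_sum=131+(-49)=82
Option D: A[1] 6->40, delta=34, new_sum=131+(34)=165 <-- matches target
Option E: A[2] 33->-13, delta=-46, new_sum=131+(-46)=85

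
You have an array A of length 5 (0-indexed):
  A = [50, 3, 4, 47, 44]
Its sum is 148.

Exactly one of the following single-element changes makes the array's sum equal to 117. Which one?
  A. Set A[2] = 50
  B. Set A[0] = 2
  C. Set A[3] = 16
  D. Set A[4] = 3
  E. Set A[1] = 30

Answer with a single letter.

Option A: A[2] 4->50, delta=46, new_sum=148+(46)=194
Option B: A[0] 50->2, delta=-48, new_sum=148+(-48)=100
Option C: A[3] 47->16, delta=-31, new_sum=148+(-31)=117 <-- matches target
Option D: A[4] 44->3, delta=-41, new_sum=148+(-41)=107
Option E: A[1] 3->30, delta=27, new_sum=148+(27)=175

Answer: C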